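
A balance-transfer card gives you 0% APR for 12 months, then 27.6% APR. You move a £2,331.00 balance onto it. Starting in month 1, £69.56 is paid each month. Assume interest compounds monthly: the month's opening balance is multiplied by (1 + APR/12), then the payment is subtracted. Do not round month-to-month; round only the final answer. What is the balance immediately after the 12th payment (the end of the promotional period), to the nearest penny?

£1,496.28

Promo months 1–12 at r₀ = 0%/12 = 0; months 13+ at r₁ = 27.6%/12 = 0.023.
After month 12 (no interest yet): B = £2,331.00 − 12·£69.56 = £1,496.28.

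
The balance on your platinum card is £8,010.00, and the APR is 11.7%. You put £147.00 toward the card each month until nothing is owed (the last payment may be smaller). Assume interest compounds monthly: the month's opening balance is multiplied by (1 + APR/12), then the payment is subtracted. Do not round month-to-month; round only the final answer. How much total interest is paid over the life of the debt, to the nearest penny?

£3,470.05

Monthly rate r = 11.7%/12 = 0.975% = 0.00975.
Payoff takes n = ⌈−ln(1 − rB₀/P)/ln(1+r)⌉ = ⌈78.095⌉ = 79 payments; the last is £14.05.
Total paid = 78·£147.00 + £14.05 = £11,480.05.
Total interest = total paid − principal = £11,480.05 − £8,010.00 = £3,470.05.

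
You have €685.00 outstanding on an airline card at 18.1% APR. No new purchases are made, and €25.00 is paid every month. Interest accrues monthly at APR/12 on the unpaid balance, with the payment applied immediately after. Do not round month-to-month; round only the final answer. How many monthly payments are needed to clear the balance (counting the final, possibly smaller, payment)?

36 payments

Monthly rate r = 18.1%/12 = 1.50833% = 0.0150833.
Recurrence: B ← B·(1+r) − €25.00.
Month 1: interest €10.33; balance after payment €670.33.
Month 2: interest €10.11; balance after payment €655.44.
Closed form: n = −ln(1 − rB₀/P)/ln(1+r) = −ln(0.58672)/ln(1.01508) ≈ 35.617, so the balance reaches zero during payment 36.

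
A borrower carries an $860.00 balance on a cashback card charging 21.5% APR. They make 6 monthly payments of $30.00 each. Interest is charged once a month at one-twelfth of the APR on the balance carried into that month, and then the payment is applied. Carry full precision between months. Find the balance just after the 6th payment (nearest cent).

Monthly rate r = 21.5%/12 = 1.79167% = 0.0179167.
Each month: B ← B·(1+r) − $30.00.
Month 1: interest $15.41; balance after payment $845.41.
Month 2: interest $15.15; balance after payment $830.56.
Month 3: interest $14.88; balance after payment $815.44.
Month 4: interest $14.61; balance after payment $800.05.
Month 5: interest $14.33; balance after payment $784.38.
Month 6: interest $14.05; balance after payment $768.43.

$768.43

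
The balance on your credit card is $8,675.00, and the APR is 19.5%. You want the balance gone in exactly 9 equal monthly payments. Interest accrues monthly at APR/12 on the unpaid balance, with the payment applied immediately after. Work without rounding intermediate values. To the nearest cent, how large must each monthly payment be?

Monthly rate r = 19.5%/12 = 1.625% = 0.01625.
Level-payment amortization: P = B₀·r / (1 − (1+r)^(−n)) = 8675.00·0.01625 / (1 − 1.01625^(−9)).
Denominator 1 − (1+r)^(−9) = 0.135042094.
P = 140.969 / 0.135042094 ≈ 1043.89.

$1,043.89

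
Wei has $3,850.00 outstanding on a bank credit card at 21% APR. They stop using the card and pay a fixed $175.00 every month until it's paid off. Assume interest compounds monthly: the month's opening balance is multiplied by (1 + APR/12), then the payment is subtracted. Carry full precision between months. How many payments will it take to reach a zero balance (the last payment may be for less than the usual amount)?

Monthly rate r = 21%/12 = 1.75% = 0.0175.
Recurrence: B ← B·(1+r) − $175.00.
Month 1: interest $67.38; balance after payment $3,742.38.
Month 2: interest $65.49; balance after payment $3,632.87.
Closed form: n = −ln(1 − rB₀/P)/ln(1+r) = −ln(0.615)/ln(1.0175) ≈ 28.021, so the balance reaches zero during payment 29.

29 payments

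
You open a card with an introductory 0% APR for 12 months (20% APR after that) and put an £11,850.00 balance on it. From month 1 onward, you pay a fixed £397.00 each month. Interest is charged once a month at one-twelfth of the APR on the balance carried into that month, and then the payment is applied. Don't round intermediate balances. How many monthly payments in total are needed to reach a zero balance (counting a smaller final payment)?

34 months

Promo months 1–12 at r₀ = 0%/12 = 0; months 13+ at r₁ = 20%/12 = 0.0166667.
After month 12 (no interest yet): B = £11,850.00 − 12·£397.00 = £7,086.00.
Then at r₁ with £397.00/mo: n₂ = −ln(1 − r₁·B/P)/ln(1+r₁) ≈ 21.36 → 22 more payments.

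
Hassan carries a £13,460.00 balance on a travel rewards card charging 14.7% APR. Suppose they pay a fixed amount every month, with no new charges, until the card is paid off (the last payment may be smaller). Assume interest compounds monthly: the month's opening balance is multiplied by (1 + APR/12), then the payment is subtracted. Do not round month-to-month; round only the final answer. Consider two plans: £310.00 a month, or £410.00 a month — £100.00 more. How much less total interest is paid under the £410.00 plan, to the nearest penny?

Monthly rate r = 14.7%/12 = 1.225% = 0.01225.
At £310.00/mo: n = ⌈−ln(1 − rB₀/P)/ln(1+r)⌉ = 63 payments (last £106.34); total interest = total paid − £13,460.00 = £5,866.34.
At £410.00/mo: 43 payments (last £103.36); total interest £3,863.36.
Interest saved = £5,866.34 − £3,863.36 = £2,002.98.

£2,002.98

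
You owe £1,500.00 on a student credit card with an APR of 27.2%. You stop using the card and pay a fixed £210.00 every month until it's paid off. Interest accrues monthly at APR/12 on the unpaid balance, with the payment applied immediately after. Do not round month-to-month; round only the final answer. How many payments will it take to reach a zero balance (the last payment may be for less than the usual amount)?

8 payments

Monthly rate r = 27.2%/12 = 2.26667% = 0.0226667.
Recurrence: B ← B·(1+r) − £210.00.
Month 1: interest £34.00; balance after payment £1,324.00.
Month 2: interest £30.01; balance after payment £1,144.01.
Closed form: n = −ln(1 − rB₀/P)/ln(1+r) = −ln(0.8381)/ln(1.02267) ≈ 7.880, so the balance reaches zero during payment 8.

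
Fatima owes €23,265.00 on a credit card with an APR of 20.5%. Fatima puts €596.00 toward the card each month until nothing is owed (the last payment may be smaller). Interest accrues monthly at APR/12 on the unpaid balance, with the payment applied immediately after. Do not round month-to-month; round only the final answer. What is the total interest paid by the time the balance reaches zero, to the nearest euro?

€15,410

Monthly rate r = 20.5%/12 = 1.70833% = 0.0170833.
Payoff takes n = ⌈−ln(1 − rB₀/P)/ln(1+r)⌉ = ⌈64.890⌉ = 65 payments; the last is €530.69.
Total paid = 64·€596.00 + €530.69 = €38,674.69.
Total interest = total paid − principal = €38,674.69 − €23,265.00 = €15,409.69.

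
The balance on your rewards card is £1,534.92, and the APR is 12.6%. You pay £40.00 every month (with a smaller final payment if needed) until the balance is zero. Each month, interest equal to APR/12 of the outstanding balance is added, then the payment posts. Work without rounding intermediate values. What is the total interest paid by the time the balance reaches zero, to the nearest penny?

£439.99

Monthly rate r = 12.6%/12 = 1.05% = 0.0105.
Payoff takes n = ⌈−ln(1 − rB₀/P)/ln(1+r)⌉ = ⌈49.372⌉ = 50 payments; the last is £14.91.
Total paid = 49·£40.00 + £14.91 = £1,974.91.
Total interest = total paid − principal = £1,974.91 − £1,534.92 = £439.99.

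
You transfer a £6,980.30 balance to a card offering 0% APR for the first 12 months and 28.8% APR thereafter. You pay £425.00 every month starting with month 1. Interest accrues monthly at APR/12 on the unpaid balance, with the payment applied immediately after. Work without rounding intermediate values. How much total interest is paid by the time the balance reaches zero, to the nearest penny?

£132.25

Promo months 1–12 at r₀ = 0%/12 = 0; months 13+ at r₁ = 28.8%/12 = 0.024.
After month 12 (no interest yet): B = £6,980.30 − 12·£425.00 = £1,880.30.
Then at r₁ with £425.00/mo: n₂ = −ln(1 − r₁·B/P)/ln(1+r₁) ≈ 4.73 → 5 more payments.
Total paid = 16·£425.00 + £312.55 = £7,112.55; interest = £7,112.55 − £6,980.30 = £132.25.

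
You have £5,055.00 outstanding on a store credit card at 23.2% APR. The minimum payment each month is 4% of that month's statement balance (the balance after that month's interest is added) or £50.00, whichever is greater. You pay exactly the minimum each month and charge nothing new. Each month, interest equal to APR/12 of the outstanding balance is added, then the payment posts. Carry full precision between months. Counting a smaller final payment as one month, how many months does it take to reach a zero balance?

99 months

Monthly rate r = 23.2%/12 = 1.93333% = 0.0193333.
While 4% of the post-interest balance exceeds £50.00, each month B ← (B·(1+r))·(1 − 0.04), i.e. B shrinks by the factor (1+r)·0.96 = 0.97856.
This holds for months 1–66. Entering month 67 the balance is £1,209.19; 4% of the post-interest balance is now below £50.00, so the flat £50.00 minimum applies from here.
From month 67 a fixed £50.00 at rate r clears £1,209.19 in 33 more payments. Total: 66 + 33 = 99 months.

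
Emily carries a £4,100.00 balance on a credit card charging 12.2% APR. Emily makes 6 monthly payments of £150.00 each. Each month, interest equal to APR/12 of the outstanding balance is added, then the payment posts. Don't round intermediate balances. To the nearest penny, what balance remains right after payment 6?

£3,433.36

Monthly rate r = 12.2%/12 = 1.01667% = 0.0101667.
Each month: B ← B·(1+r) − £150.00.
Month 1: interest £41.68; balance after payment £3,991.68.
Month 2: interest £40.58; balance after payment £3,882.27.
Month 3: interest £39.47; balance after payment £3,771.74.
Month 4: interest £38.35; balance after payment £3,660.08.
Month 5: interest £37.21; balance after payment £3,547.29.
Month 6: interest £36.06; balance after payment £3,433.36.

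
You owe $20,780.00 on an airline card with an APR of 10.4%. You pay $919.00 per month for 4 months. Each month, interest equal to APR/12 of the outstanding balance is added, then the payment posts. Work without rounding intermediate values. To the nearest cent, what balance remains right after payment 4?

Monthly rate r = 10.4%/12 = 0.866667% = 0.00866667.
Each month: B ← B·(1+r) − $919.00.
Month 1: interest $180.09; balance after payment $20,041.09.
Month 2: interest $173.69; balance after payment $19,295.78.
Month 3: interest $167.23; balance after payment $18,544.01.
Month 4: interest $160.71; balance after payment $17,785.73.

$17,785.73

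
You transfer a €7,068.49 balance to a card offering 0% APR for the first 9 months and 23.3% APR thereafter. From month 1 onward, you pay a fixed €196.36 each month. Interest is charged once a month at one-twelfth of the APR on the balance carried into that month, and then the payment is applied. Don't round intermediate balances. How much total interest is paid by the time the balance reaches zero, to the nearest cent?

€2,283.44

Promo months 1–9 at r₀ = 0%/12 = 0; months 10+ at r₁ = 23.3%/12 = 0.0194167.
After month 9 (no interest yet): B = €7,068.49 − 9·€196.36 = €5,301.25.
Then at r₁ with €196.36/mo: n₂ = −ln(1 − r₁·B/P)/ln(1+r₁) ≈ 38.62 → 39 more payments.
Total paid = 47·€196.36 + €123.01 = €9,351.93; interest = €9,351.93 − €7,068.49 = €2,283.44.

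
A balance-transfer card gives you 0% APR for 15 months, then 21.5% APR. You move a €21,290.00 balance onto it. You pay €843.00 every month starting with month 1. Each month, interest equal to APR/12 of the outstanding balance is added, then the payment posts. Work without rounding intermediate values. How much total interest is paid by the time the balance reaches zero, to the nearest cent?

Promo months 1–15 at r₀ = 0%/12 = 0; months 16+ at r₁ = 21.5%/12 = 0.0179167.
After month 15 (no interest yet): B = €21,290.00 − 15·€843.00 = €8,645.00.
Then at r₁ with €843.00/mo: n₂ = −ln(1 − r₁·B/P)/ln(1+r₁) ≈ 11.43 → 12 more payments.
Total paid = 26·€843.00 + €366.37 = €22,284.37; interest = €22,284.37 − €21,290.00 = €994.37.

€994.37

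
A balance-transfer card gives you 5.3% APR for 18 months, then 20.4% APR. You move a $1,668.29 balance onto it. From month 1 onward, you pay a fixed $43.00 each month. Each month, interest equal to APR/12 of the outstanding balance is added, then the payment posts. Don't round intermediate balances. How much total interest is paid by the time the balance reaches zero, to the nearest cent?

$392.85

Promo months 1–18 at r₀ = 5.3%/12 = 0.00441667; months 19+ at r₁ = 20.4%/12 = 0.017.
After month 18: iterate B ← B·(1+r₀) − $43.00 for 18 months → $1,002.26.
Then at r₁ with $43.00/mo: n₂ = −ln(1 − r₁·B/P)/ln(1+r₁) ≈ 29.93 → 30 more payments.
Total paid = 47·$43.00 + $40.14 = $2,061.14; interest = $2,061.14 − $1,668.29 = $392.85.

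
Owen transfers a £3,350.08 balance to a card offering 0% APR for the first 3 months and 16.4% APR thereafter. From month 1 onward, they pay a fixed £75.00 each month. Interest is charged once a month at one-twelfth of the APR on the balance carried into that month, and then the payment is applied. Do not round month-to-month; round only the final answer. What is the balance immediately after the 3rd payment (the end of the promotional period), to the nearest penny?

£3,125.08

Promo months 1–3 at r₀ = 0%/12 = 0; months 4+ at r₁ = 16.4%/12 = 0.0136667.
After month 3 (no interest yet): B = £3,350.08 − 3·£75.00 = £3,125.08.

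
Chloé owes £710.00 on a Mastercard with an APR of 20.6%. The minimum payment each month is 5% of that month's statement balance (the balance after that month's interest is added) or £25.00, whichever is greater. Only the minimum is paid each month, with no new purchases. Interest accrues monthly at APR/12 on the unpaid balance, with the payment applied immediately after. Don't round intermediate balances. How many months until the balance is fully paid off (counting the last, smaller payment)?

35 months

Monthly rate r = 20.6%/12 = 1.71667% = 0.0171667.
While 5% of the post-interest balance exceeds £25.00, each month B ← (B·(1+r))·(1 − 0.05), i.e. B shrinks by the factor (1+r)·0.95 = 0.96631.
This holds for months 1–11. Entering month 12 the balance is £487.00; 5% of the post-interest balance is now below £25.00, so the flat £25.00 minimum applies from here.
From month 12 a fixed £25.00 at rate r clears £487.00 in 24 more payments. Total: 11 + 24 = 35 months.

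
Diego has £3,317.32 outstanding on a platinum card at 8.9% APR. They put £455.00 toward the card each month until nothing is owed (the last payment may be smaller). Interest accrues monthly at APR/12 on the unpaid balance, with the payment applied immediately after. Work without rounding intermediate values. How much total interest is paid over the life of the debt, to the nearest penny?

£106.11

Monthly rate r = 8.9%/12 = 0.741667% = 0.00741667.
Payoff takes n = ⌈−ln(1 − rB₀/P)/ln(1+r)⌉ = ⌈7.523⌉ = 8 payments; the last is £238.43.
Total paid = 7·£455.00 + £238.43 = £3,423.43.
Total interest = total paid − principal = £3,423.43 − £3,317.32 = £106.11.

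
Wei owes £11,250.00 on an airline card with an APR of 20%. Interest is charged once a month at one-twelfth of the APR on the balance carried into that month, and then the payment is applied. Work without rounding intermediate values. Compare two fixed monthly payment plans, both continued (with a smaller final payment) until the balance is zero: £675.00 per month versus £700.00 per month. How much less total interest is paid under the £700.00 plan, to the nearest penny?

£86.08

Monthly rate r = 20%/12 = 1.66667% = 0.0166667.
At £675.00/mo: n = ⌈−ln(1 − rB₀/P)/ln(1+r)⌉ = 20 payments (last £465.33); total interest = total paid − £11,250.00 = £2,040.33.
At £700.00/mo: 19 payments (last £604.25); total interest £1,954.25.
Interest saved = £2,040.33 − £1,954.25 = £86.08.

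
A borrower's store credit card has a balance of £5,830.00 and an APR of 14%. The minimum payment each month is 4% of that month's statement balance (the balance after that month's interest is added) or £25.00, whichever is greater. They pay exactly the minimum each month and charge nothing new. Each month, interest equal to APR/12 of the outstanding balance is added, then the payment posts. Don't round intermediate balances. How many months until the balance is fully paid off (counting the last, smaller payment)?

Monthly rate r = 14%/12 = 1.16667% = 0.0116667.
While 4% of the post-interest balance exceeds £25.00, each month B ← (B·(1+r))·(1 − 0.04), i.e. B shrinks by the factor (1+r)·0.96 = 0.9712.
This holds for months 1–77. Entering month 78 the balance is £614.38; 4% of the post-interest balance is now below £25.00, so the flat £25.00 minimum applies from here.
From month 78 a fixed £25.00 at rate r clears £614.38 in 30 more payments. Total: 77 + 30 = 107 months.

107 months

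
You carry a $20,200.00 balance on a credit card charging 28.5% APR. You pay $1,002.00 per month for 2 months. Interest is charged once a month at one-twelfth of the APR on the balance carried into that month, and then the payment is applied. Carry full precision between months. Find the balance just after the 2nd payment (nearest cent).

$19,143.10

Monthly rate r = 28.5%/12 = 2.375% = 0.02375.
Each month: B ← B·(1+r) − $1,002.00.
Month 1: interest $479.75; balance after payment $19,677.75.
Month 2: interest $467.35; balance after payment $19,143.10.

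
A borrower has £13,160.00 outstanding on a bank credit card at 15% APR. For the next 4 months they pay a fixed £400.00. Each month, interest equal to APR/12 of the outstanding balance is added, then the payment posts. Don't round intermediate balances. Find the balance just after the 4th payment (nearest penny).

£12,200.19

Monthly rate r = 15%/12 = 1.25% = 0.0125.
Each month: B ← B·(1+r) − £400.00.
Month 1: interest £164.50; balance after payment £12,924.50.
Month 2: interest £161.56; balance after payment £12,686.06.
Month 3: interest £158.58; balance after payment £12,444.63.
Month 4: interest £155.56; balance after payment £12,200.19.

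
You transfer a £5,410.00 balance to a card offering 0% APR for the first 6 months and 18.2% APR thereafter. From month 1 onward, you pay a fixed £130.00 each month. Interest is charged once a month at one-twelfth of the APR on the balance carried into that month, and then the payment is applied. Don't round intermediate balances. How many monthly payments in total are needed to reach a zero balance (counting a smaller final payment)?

Promo months 1–6 at r₀ = 0%/12 = 0; months 7+ at r₁ = 18.2%/12 = 0.0151667.
After month 6 (no interest yet): B = £5,410.00 − 6·£130.00 = £4,630.00.
Then at r₁ with £130.00/mo: n₂ = −ln(1 − r₁·B/P)/ln(1+r₁) ≈ 51.61 → 52 more payments.

58 payments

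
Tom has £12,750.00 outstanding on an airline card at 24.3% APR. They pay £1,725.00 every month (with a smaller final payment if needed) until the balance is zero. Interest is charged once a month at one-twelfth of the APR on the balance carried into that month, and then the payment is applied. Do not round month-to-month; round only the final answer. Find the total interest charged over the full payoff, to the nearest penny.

£1,202.29

Monthly rate r = 24.3%/12 = 2.025% = 0.02025.
Payoff takes n = ⌈−ln(1 − rB₀/P)/ln(1+r)⌉ = ⌈8.087⌉ = 9 payments; the last is £152.29.
Total paid = 8·£1,725.00 + £152.29 = £13,952.29.
Total interest = total paid − principal = £13,952.29 − £12,750.00 = £1,202.29.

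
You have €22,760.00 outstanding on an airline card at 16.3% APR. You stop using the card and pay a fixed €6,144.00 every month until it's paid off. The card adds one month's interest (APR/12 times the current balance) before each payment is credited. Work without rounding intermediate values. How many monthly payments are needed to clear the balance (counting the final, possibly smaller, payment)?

Monthly rate r = 16.3%/12 = 1.35833% = 0.0135833.
Recurrence: B ← B·(1+r) − €6,144.00.
Month 1: interest €309.16; balance after payment €16,925.16.
Month 2: interest €229.90; balance after payment €11,011.06.
Month 3: interest €149.57; balance after payment €5,016.62.
Month 4: interest €68.14; balance after payment €0.00.

4 months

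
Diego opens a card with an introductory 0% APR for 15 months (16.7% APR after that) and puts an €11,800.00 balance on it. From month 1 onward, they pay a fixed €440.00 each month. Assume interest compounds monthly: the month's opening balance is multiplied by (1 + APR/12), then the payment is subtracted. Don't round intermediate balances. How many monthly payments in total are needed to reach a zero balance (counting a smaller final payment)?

Promo months 1–15 at r₀ = 0%/12 = 0; months 16+ at r₁ = 16.7%/12 = 0.0139167.
After month 15 (no interest yet): B = €11,800.00 − 15·€440.00 = €5,200.00.
Then at r₁ with €440.00/mo: n₂ = −ln(1 − r₁·B/P)/ln(1+r₁) ≈ 13.00 → 14 more payments.

29 months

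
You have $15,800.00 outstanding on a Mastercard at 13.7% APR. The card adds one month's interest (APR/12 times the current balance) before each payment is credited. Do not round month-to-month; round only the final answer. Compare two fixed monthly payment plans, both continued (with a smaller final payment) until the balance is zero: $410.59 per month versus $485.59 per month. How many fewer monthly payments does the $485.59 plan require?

Monthly rate r = 13.7%/12 = 1.14167% = 0.0114167.
At $410.59/mo: n = ⌈−ln(1 − rB₀/P)/ln(1+r)⌉ = 51 payments (last $398.59); total interest = total paid − $15,800.00 = $5,128.09.
At $485.59/mo: 41 payments (last $440.65); total interest $4,064.25.
Payments saved = 51 − 41 = 10.

10 fewer payments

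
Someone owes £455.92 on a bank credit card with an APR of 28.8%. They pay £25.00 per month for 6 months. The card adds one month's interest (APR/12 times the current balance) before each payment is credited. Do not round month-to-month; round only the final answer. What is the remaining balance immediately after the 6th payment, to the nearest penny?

Monthly rate r = 28.8%/12 = 2.4% = 0.024.
Each month: B ← B·(1+r) − £25.00.
Month 1: interest £10.94; balance after payment £441.86.
Month 2: interest £10.60; balance after payment £427.47.
Month 3: interest £10.26; balance after payment £412.73.
Month 4: interest £9.91; balance after payment £397.63.
Month 5: interest £9.54; balance after payment £382.17.
Month 6: interest £9.17; balance after payment £366.35.

£366.35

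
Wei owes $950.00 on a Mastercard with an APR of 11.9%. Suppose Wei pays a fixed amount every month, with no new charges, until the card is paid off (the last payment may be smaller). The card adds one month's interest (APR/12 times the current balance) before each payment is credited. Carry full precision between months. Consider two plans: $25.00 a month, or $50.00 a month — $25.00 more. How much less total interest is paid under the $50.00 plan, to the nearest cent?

$140.34

Monthly rate r = 11.9%/12 = 0.991667% = 0.00991667.
At $25.00/mo: n = ⌈−ln(1 − rB₀/P)/ln(1+r)⌉ = 48 payments (last $23.20); total interest = total paid − $950.00 = $248.20.
At $50.00/mo: 22 payments (last $7.86); total interest $107.86.
Interest saved = $248.20 − $107.86 = $140.34.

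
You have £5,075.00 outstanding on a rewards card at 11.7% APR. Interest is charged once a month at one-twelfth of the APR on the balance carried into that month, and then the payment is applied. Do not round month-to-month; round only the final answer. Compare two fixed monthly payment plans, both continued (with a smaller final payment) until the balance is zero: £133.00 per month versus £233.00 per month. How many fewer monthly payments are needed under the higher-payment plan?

Monthly rate r = 11.7%/12 = 0.975% = 0.00975.
At £133.00/mo: n = ⌈−ln(1 − rB₀/P)/ln(1+r)⌉ = 48 payments (last £126.79); total interest = total paid − £5,075.00 = £1,302.79.
At £233.00/mo: 25 payments (last £140.87); total interest £657.87.
Payments saved = 48 − 25 = 23.

23 fewer payments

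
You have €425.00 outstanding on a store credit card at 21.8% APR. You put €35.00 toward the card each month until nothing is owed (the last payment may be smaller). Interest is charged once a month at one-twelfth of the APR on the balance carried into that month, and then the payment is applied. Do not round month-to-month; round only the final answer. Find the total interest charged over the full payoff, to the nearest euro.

€60

Monthly rate r = 21.8%/12 = 1.81667% = 0.0181667.
Payoff takes n = ⌈−ln(1 − rB₀/P)/ln(1+r)⌉ = ⌈13.843⌉ = 14 payments; the last is €29.55.
Total paid = 13·€35.00 + €29.55 = €484.55.
Total interest = total paid − principal = €484.55 − €425.00 = €59.55.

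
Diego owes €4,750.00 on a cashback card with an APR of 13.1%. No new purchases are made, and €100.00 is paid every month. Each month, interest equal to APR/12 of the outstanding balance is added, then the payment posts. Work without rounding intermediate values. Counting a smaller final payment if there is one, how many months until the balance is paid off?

Monthly rate r = 13.1%/12 = 1.09167% = 0.0109167.
Recurrence: B ← B·(1+r) − €100.00.
Month 1: interest €51.85; balance after payment €4,701.85.
Month 2: interest €51.33; balance after payment €4,653.18.
Closed form: n = −ln(1 − rB₀/P)/ln(1+r) = −ln(0.48146)/ln(1.01092) ≈ 67.321, so the balance reaches zero during payment 68.

68 months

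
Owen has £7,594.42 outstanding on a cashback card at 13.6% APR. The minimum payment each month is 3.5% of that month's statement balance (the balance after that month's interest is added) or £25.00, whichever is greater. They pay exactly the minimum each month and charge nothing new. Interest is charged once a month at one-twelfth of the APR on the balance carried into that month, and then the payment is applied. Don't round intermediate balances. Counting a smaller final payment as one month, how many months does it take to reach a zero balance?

132 months

Monthly rate r = 13.6%/12 = 1.13333% = 0.0113333.
While 3.5% of the post-interest balance exceeds £25.00, each month B ← (B·(1+r))·(1 − 0.035), i.e. B shrinks by the factor (1+r)·0.965 = 0.97594.
This holds for months 1–98. Entering month 99 the balance is £697.93; 3.5% of the post-interest balance is now below £25.00, so the flat £25.00 minimum applies from here.
From month 99 a fixed £25.00 at rate r clears £697.93 in 34 more payments. Total: 98 + 34 = 132 months.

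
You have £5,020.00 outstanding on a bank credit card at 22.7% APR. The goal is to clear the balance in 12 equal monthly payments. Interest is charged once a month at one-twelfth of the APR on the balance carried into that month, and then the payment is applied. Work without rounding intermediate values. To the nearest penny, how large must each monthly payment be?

Monthly rate r = 22.7%/12 = 1.89167% = 0.0189167.
Level-payment amortization: P = B₀·r / (1 − (1+r)^(−n)) = 5020.00·0.0189167 / (1 − 1.01892^(−12)).
Denominator 1 − (1+r)^(−12) = 0.201387679.
P = 94.9617 / 0.201387679 ≈ 471.54.

£471.54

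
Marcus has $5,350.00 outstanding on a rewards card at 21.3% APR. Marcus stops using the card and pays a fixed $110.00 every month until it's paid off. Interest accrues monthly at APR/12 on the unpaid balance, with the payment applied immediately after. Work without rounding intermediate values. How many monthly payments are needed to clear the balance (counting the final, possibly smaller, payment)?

114 payments

Monthly rate r = 21.3%/12 = 1.775% = 0.01775.
Recurrence: B ← B·(1+r) − $110.00.
Month 1: interest $94.96; balance after payment $5,334.96.
Month 2: interest $94.70; balance after payment $5,319.66.
Closed form: n = −ln(1 − rB₀/P)/ln(1+r) = −ln(0.1367)/ln(1.01775) ≈ 113.101, so the balance reaches zero during payment 114.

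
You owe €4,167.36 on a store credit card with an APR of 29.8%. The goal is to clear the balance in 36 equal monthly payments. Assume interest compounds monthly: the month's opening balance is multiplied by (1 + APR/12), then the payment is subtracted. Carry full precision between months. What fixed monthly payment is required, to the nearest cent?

Monthly rate r = 29.8%/12 = 2.48333% = 0.0248333.
Level-payment amortization: P = B₀·r / (1 − (1+r)^(−n)) = 4167.36·0.0248333 / (1 − 1.02483^(−36)).
Denominator 1 − (1+r)^(−36) = 0.586492621.
P = 103.489 / 0.586492621 ≈ 176.45.

€176.45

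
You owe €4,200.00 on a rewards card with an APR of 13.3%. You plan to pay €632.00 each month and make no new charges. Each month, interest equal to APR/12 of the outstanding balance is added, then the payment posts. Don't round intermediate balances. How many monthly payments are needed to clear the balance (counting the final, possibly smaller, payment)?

7 payments

Monthly rate r = 13.3%/12 = 1.10833% = 0.0110833.
Recurrence: B ← B·(1+r) − €632.00.
Month 1: interest €46.55; balance after payment €3,614.55.
Month 2: interest €40.06; balance after payment €3,022.61.
Closed form: n = −ln(1 − rB₀/P)/ln(1+r) = −ln(0.92634)/ln(1.01108) ≈ 6.941, so the balance reaches zero during payment 7.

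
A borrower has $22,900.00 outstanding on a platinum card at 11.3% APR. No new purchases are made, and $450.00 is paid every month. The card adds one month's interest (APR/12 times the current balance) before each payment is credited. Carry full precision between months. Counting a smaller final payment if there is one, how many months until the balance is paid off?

70 payments

Monthly rate r = 11.3%/12 = 0.941667% = 0.00941667.
Recurrence: B ← B·(1+r) − $450.00.
Month 1: interest $215.64; balance after payment $22,665.64.
Month 2: interest $213.43; balance after payment $22,429.08.
Closed form: n = −ln(1 − rB₀/P)/ln(1+r) = −ln(0.5208)/ln(1.00942) ≈ 69.607, so the balance reaches zero during payment 70.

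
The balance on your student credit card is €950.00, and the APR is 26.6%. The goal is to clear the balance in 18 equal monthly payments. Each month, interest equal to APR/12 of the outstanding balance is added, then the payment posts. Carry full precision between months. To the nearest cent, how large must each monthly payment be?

€64.58

Monthly rate r = 26.6%/12 = 2.21667% = 0.0221667.
Level-payment amortization: P = B₀·r / (1 − (1+r)^(−n)) = 950.00·0.0221667 / (1 − 1.02217^(−18)).
Denominator 1 − (1+r)^(−18) = 0.326078763.
P = 21.0583 / 0.326078763 ≈ 64.58.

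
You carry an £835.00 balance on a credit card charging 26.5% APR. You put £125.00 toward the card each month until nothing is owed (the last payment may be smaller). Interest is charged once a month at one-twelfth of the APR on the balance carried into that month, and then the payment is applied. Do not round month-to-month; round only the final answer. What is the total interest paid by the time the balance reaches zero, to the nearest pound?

Monthly rate r = 26.5%/12 = 2.20833% = 0.0220833.
Payoff takes n = ⌈−ln(1 − rB₀/P)/ln(1+r)⌉ = ⌈7.307⌉ = 8 payments; the last is £38.63.
Total paid = 7·£125.00 + £38.63 = £913.63.
Total interest = total paid − principal = £913.63 − £835.00 = £78.63.

£79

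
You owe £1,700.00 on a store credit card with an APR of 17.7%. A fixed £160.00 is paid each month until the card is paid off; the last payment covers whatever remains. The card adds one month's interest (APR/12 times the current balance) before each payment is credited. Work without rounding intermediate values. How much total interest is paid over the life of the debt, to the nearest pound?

Monthly rate r = 17.7%/12 = 1.475% = 0.01475.
Payoff takes n = ⌈−ln(1 − rB₀/P)/ln(1+r)⌉ = ⌈11.641⌉ = 12 payments; the last is £102.87.
Total paid = 11·£160.00 + £102.87 = £1,862.87.
Total interest = total paid − principal = £1,862.87 − £1,700.00 = £162.87.

£163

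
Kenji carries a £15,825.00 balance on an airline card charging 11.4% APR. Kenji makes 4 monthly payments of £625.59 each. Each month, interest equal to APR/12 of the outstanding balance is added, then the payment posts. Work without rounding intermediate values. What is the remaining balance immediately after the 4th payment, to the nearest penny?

Monthly rate r = 11.4%/12 = 0.95% = 0.0095.
Each month: B ← B·(1+r) − £625.59.
Month 1: interest £150.34; balance after payment £15,349.75.
Month 2: interest £145.82; balance after payment £14,869.98.
Month 3: interest £141.26; balance after payment £14,385.65.
Month 4: interest £136.66; balance after payment £13,896.73.

£13,896.73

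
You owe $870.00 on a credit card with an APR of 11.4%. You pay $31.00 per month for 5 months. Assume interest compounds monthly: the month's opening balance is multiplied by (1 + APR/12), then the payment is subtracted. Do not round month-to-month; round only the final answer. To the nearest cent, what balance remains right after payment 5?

Monthly rate r = 11.4%/12 = 0.95% = 0.0095.
Each month: B ← B·(1+r) − $31.00.
Month 1: interest $8.27; balance after payment $847.26.
Month 2: interest $8.05; balance after payment $824.31.
Month 3: interest $7.83; balance after payment $801.15.
Month 4: interest $7.61; balance after payment $777.76.
Month 5: interest $7.39; balance after payment $754.14.

$754.14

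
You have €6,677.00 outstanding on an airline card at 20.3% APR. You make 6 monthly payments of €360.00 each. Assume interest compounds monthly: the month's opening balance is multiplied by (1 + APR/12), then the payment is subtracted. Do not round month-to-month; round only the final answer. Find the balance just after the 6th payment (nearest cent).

Monthly rate r = 20.3%/12 = 1.69167% = 0.0169167.
Each month: B ← B·(1+r) − €360.00.
Month 1: interest €112.95; balance after payment €6,429.95.
Month 2: interest €108.77; balance after payment €6,178.73.
Month 3: interest €104.52; balance after payment €5,923.25.
Month 4: interest €100.20; balance after payment €5,663.45.
Month 5: interest €95.81; balance after payment €5,399.26.
Month 6: interest €91.34; balance after payment €5,130.60.

€5,130.60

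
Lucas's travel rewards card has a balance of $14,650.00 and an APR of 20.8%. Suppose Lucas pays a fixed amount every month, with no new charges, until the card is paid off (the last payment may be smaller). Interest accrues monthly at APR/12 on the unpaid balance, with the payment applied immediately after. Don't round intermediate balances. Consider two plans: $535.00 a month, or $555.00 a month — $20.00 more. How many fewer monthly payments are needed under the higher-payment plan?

Monthly rate r = 20.8%/12 = 1.73333% = 0.0173333.
At $535.00/mo: n = ⌈−ln(1 − rB₀/P)/ln(1+r)⌉ = 38 payments (last $245.10); total interest = total paid − $14,650.00 = $5,390.10.
At $555.00/mo: 36 payments (last $329.52); total interest $5,104.52.
Payments saved = 38 − 36 = 2.

2 fewer payments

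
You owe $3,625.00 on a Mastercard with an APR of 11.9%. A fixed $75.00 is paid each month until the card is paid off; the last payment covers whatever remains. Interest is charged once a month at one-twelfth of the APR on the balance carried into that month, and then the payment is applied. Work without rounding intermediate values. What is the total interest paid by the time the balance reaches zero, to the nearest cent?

Monthly rate r = 11.9%/12 = 0.991667% = 0.00991667.
Payoff takes n = ⌈−ln(1 − rB₀/P)/ln(1+r)⌉ = ⌈66.133⌉ = 67 payments; the last is $10.04.
Total paid = 66·$75.00 + $10.04 = $4,960.04.
Total interest = total paid − principal = $4,960.04 − $3,625.00 = $1,335.04.

$1,335.04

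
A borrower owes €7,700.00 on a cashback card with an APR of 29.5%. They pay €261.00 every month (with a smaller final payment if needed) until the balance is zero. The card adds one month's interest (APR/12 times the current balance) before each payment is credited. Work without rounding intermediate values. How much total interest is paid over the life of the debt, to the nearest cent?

€6,184.59

Monthly rate r = 29.5%/12 = 2.45833% = 0.0245833.
Payoff takes n = ⌈−ln(1 − rB₀/P)/ln(1+r)⌉ = ⌈53.196⌉ = 54 payments; the last is €51.59.
Total paid = 53·€261.00 + €51.59 = €13,884.59.
Total interest = total paid − principal = €13,884.59 − €7,700.00 = €6,184.59.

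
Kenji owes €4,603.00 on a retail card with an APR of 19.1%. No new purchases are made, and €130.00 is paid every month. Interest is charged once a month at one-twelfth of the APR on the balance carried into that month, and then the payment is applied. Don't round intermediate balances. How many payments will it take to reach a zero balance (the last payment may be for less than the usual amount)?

53 months

Monthly rate r = 19.1%/12 = 1.59167% = 0.0159167.
Recurrence: B ← B·(1+r) − €130.00.
Month 1: interest €73.26; balance after payment €4,546.26.
Month 2: interest €72.36; balance after payment €4,488.63.
Closed form: n = −ln(1 − rB₀/P)/ln(1+r) = −ln(0.43643)/ln(1.01592) ≈ 52.506, so the balance reaches zero during payment 53.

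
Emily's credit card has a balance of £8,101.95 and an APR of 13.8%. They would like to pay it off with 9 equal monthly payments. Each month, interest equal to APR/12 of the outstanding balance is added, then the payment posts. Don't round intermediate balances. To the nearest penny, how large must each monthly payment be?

Monthly rate r = 13.8%/12 = 1.15% = 0.0115.
Level-payment amortization: P = B₀·r / (1 − (1+r)^(−n)) = 8101.95·0.0115 / (1 − 1.0115^(−9)).
Denominator 1 − (1+r)^(−9) = 0.0977912889.
P = 93.1724 / 0.0977912889 ≈ 952.77.

£952.77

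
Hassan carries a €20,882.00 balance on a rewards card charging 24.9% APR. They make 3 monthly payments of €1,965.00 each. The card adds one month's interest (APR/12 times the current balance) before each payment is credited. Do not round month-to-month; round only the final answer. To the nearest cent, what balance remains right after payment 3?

€16,190.90

Monthly rate r = 24.9%/12 = 2.075% = 0.02075.
Each month: B ← B·(1+r) − €1,965.00.
Month 1: interest €433.30; balance after payment €19,350.30.
Month 2: interest €401.52; balance after payment €17,786.82.
Month 3: interest €369.08; balance after payment €16,190.90.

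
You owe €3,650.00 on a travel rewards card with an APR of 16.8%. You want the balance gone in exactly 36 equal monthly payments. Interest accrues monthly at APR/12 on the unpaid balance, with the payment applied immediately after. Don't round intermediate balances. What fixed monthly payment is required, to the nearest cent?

€129.77

Monthly rate r = 16.8%/12 = 1.4% = 0.014.
Level-payment amortization: P = B₀·r / (1 − (1+r)^(−n)) = 3650.00·0.014 / (1 − 1.014^(−36)).
Denominator 1 − (1+r)^(−36) = 0.39377531.
P = 51.1 / 0.39377531 ≈ 129.77.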